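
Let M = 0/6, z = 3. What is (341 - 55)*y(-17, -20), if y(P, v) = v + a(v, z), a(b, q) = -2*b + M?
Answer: 5720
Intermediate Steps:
M = 0 (M = 0*(⅙) = 0)
a(b, q) = -2*b (a(b, q) = -2*b + 0 = -2*b)
y(P, v) = -v (y(P, v) = v - 2*v = -v)
(341 - 55)*y(-17, -20) = (341 - 55)*(-1*(-20)) = 286*20 = 5720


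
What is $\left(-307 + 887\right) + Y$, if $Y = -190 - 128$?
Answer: $262$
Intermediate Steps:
$Y = -318$ ($Y = -190 - 128 = -318$)
$\left(-307 + 887\right) + Y = \left(-307 + 887\right) - 318 = 580 - 318 = 262$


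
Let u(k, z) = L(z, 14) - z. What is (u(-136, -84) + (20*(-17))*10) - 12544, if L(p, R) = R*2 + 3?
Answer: -15829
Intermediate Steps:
L(p, R) = 3 + 2*R (L(p, R) = 2*R + 3 = 3 + 2*R)
u(k, z) = 31 - z (u(k, z) = (3 + 2*14) - z = (3 + 28) - z = 31 - z)
(u(-136, -84) + (20*(-17))*10) - 12544 = ((31 - 1*(-84)) + (20*(-17))*10) - 12544 = ((31 + 84) - 340*10) - 12544 = (115 - 3400) - 12544 = -3285 - 12544 = -15829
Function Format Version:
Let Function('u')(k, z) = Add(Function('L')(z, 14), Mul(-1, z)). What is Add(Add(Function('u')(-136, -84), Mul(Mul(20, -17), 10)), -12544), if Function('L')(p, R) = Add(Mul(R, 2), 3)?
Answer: -15829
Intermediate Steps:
Function('L')(p, R) = Add(3, Mul(2, R)) (Function('L')(p, R) = Add(Mul(2, R), 3) = Add(3, Mul(2, R)))
Function('u')(k, z) = Add(31, Mul(-1, z)) (Function('u')(k, z) = Add(Add(3, Mul(2, 14)), Mul(-1, z)) = Add(Add(3, 28), Mul(-1, z)) = Add(31, Mul(-1, z)))
Add(Add(Function('u')(-136, -84), Mul(Mul(20, -17), 10)), -12544) = Add(Add(Add(31, Mul(-1, -84)), Mul(Mul(20, -17), 10)), -12544) = Add(Add(Add(31, 84), Mul(-340, 10)), -12544) = Add(Add(115, -3400), -12544) = Add(-3285, -12544) = -15829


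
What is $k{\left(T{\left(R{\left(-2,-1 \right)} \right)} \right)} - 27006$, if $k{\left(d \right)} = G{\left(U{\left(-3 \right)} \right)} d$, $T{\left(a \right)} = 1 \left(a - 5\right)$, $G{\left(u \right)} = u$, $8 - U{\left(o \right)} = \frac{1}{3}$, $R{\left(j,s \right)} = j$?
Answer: $- \frac{81179}{3} \approx -27060.0$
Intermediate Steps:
$U{\left(o \right)} = \frac{23}{3}$ ($U{\left(o \right)} = 8 - \frac{1}{3} = \frac{23}{3}$)
$T{\left(a \right)} = -5 + a$ ($T{\left(a \right)} = 1 \left(-5 + a\right) = -5 + a$)
$k{\left(d \right)} = \frac{23 d}{3}$
$k{\left(T{\left(R{\left(-2,-1 \right)} \right)} \right)} - 27006 = \frac{23 \left(-5 - 2\right)}{3} - 27006 = \frac{23}{3} \left(-7\right) - 27006 = - \frac{161}{3} - 27006 = - \frac{81179}{3}$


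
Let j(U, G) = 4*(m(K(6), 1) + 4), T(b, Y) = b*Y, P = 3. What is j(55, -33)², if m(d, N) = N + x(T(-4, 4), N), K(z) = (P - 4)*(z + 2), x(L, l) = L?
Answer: 1936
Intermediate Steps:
T(b, Y) = Y*b
K(z) = -2 - z (K(z) = (3 - 4)*(z + 2) = -(2 + z) = -2 - z)
m(d, N) = -16 + N (m(d, N) = N + 4*(-4) = N - 16 = -16 + N)
j(U, G) = -44 (j(U, G) = 4*((-16 + 1) + 4) = 4*(-15 + 4) = 4*(-11) = -44)
j(55, -33)² = (-44)² = 1936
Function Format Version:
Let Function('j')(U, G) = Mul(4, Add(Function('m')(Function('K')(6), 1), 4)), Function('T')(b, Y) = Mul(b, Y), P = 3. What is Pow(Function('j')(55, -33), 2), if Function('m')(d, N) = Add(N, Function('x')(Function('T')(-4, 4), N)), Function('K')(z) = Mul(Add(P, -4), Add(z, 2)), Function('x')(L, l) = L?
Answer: 1936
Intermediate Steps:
Function('T')(b, Y) = Mul(Y, b)
Function('K')(z) = Add(-2, Mul(-1, z)) (Function('K')(z) = Mul(Add(3, -4), Add(z, 2)) = Mul(-1, Add(2, z)) = Add(-2, Mul(-1, z)))
Function('m')(d, N) = Add(-16, N) (Function('m')(d, N) = Add(N, Mul(4, -4)) = Add(N, -16) = Add(-16, N))
Function('j')(U, G) = -44 (Function('j')(U, G) = Mul(4, Add(Add(-16, 1), 4)) = Mul(4, Add(-15, 4)) = Mul(4, -11) = -44)
Pow(Function('j')(55, -33), 2) = Pow(-44, 2) = 1936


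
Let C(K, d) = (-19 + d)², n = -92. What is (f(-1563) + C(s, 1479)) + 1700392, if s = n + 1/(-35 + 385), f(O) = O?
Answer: 3830429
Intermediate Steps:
s = -32199/350 (s = -92 + 1/(-35 + 385) = -92 + 1/350 = -32199/350 ≈ -91.997)
(f(-1563) + C(s, 1479)) + 1700392 = (-1563 + (-19 + 1479)²) + 1700392 = (-1563 + 1460²) + 1700392 = (-1563 + 2131600) + 1700392 = 2130037 + 1700392 = 3830429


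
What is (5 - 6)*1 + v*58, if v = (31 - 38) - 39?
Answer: -2669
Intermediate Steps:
v = -46 (v = -7 - 39 = -46)
(5 - 6)*1 + v*58 = (5 - 6)*1 - 46*58 = -1*1 - 2668 = -1 - 2668 = -2669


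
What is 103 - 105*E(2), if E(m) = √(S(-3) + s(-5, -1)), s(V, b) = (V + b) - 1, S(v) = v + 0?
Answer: 103 - 105*I*√10 ≈ 103.0 - 332.04*I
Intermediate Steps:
S(v) = v
s(V, b) = -1 + V + b
E(m) = I*√10 (E(m) = √(-3 + (-1 - 5 - 1)) = √(-3 - 7) = √(-10) = I*√10)
103 - 105*E(2) = 103 - 105*I*√10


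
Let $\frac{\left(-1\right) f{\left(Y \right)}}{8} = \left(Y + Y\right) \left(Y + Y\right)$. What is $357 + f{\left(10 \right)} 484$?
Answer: $-1548443$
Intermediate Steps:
$f{\left(Y \right)} = - 32 Y^{2}$ ($f{\left(Y \right)} = - 8 \left(Y + Y\right) \left(Y + Y\right) = - 8 \cdot 2 Y 2 Y = - 8 \cdot 4 Y^{2} = - 32 Y^{2}$)
$357 + f{\left(10 \right)} 484 = 357 + - 32 \cdot 10^{2} \cdot 484 = 357 + \left(-32\right) 100 \cdot 484 = 357 - 1548800 = -1548443$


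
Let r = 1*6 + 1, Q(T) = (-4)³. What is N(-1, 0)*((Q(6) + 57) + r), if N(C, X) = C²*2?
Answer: 0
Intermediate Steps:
N(C, X) = 2*C²
Q(T) = -64
r = 7 (r = 6 + 1 = 7)
N(-1, 0)*((Q(6) + 57) + r) = (2*(-1)²)*((-64 + 57) + 7) = (2*1)*(-7 + 7) = 2*0 = 0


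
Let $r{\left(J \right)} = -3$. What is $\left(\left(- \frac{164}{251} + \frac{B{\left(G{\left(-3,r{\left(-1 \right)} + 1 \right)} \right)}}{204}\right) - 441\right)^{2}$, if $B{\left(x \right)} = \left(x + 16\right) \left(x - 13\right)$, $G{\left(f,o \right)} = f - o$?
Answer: $\frac{14272188401025}{72829156} \approx 1.9597 \cdot 10^{5}$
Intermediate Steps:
$B{\left(x \right)} = \left(-13 + x\right) \left(16 + x\right)$ ($B{\left(x \right)} = \left(16 + x\right) \left(-13 + x\right) = \left(-13 + x\right) \left(16 + x\right)$)
$\left(\left(- \frac{164}{251} + \frac{B{\left(G{\left(-3,r{\left(-1 \right)} + 1 \right)} \right)}}{204}\right) - 441\right)^{2} = \left(\left(- \frac{164}{251} + \frac{-208 + \left(-3 - \left(-3 + 1\right)\right)^{2} + 3 \left(-3 - \left(-3 + 1\right)\right)}{204}\right) - 441\right)^{2} = \left(\left(\left(-164\right) \frac{1}{251} + \left(-208 + \left(-3 - -2\right)^{2} + 3 \left(-3 - -2\right)\right) \frac{1}{204}\right) - 441\right)^{2} = \left(\left(- \frac{164}{251} + \left(-208 + \left(-3 + 2\right)^{2} + 3 \left(-3 + 2\right)\right) \frac{1}{204}\right) - 441\right)^{2} = \left(\left(- \frac{164}{251} + \left(-208 + \left(-1\right)^{2} + 3 \left(-1\right)\right) \frac{1}{204}\right) - 441\right)^{2} = \left(\left(- \frac{164}{251} + \left(-208 + 1 - 3\right) \frac{1}{204}\right) - 441\right)^{2} = \left(\left(- \frac{164}{251} - \frac{35}{34}\right) - 441\right)^{2} = \left(- \frac{14361}{8534} - 441\right)^{2} = \left(- \frac{3777855}{8534}\right)^{2} = \frac{14272188401025}{72829156}$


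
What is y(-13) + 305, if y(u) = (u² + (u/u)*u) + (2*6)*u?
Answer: 305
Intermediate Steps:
y(u) = u² + 13*u (y(u) = (u² + 1*u) + 12*u = (u² + u) + 12*u = (u + u²) + 12*u = u² + 13*u)
y(-13) + 305 = -13*(13 - 13) + 305 = -13*0 + 305 = 0 + 305 = 305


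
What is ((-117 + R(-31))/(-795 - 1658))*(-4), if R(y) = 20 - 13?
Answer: -40/223 ≈ -0.17937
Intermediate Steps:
R(y) = 7
((-117 + R(-31))/(-795 - 1658))*(-4) = ((-117 + 7)/(-795 - 1658))*(-4) = -110/(-2453)*(-4) = -110*(-1/2453)*(-4) = (10/223)*(-4) = -40/223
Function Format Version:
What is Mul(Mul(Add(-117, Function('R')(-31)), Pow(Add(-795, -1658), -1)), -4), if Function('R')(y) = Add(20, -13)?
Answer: Rational(-40, 223) ≈ -0.17937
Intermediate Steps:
Function('R')(y) = 7
Mul(Mul(Add(-117, Function('R')(-31)), Pow(Add(-795, -1658), -1)), -4) = Mul(Mul(Add(-117, 7), Pow(Add(-795, -1658), -1)), -4) = Mul(Mul(-110, Pow(-2453, -1)), -4) = Mul(Mul(-110, Rational(-1, 2453)), -4) = Mul(Rational(10, 223), -4) = Rational(-40, 223)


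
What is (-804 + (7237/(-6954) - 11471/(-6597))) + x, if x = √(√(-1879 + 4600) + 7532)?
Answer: -12283968569/15291846 + √(7532 + √2721) ≈ -716.21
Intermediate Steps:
x = √(7532 + √2721) (x = √(√2721 + 7532) = √(7532 + √2721) ≈ 87.087)
(-804 + (7237/(-6954) - 11471/(-6597))) + x = (-804 + (7237/(-6954) - 11471/(-6597))) + √(7532 + √2721) = (-804 + (7237*(-1/6954) - 11471*(-1/6597))) + √(7532 + √2721) = (-804 + (-7237/6954 + 11471/6597)) + √(7532 + √2721) = (-804 + 10675615/15291846) + √(7532 + √2721) = -12283968569/15291846 + √(7532 + √2721)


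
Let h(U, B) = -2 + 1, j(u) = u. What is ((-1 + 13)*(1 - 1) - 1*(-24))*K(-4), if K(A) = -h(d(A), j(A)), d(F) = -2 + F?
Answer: 24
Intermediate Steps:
h(U, B) = -1
K(A) = 1 (K(A) = -1*(-1) = 1)
((-1 + 13)*(1 - 1) - 1*(-24))*K(-4) = ((-1 + 13)*(1 - 1) - 1*(-24))*1 = (12*0 + 24)*1 = (0 + 24)*1 = 24*1 = 24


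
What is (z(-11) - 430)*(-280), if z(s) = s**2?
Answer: 86520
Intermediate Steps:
(z(-11) - 430)*(-280) = ((-11)**2 - 430)*(-280) = (121 - 430)*(-280) = -309*(-280) = 86520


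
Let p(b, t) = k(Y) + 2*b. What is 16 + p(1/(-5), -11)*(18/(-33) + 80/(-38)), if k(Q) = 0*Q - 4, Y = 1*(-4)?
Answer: 2628/95 ≈ 27.663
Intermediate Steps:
Y = -4
k(Q) = -4 (k(Q) = 0 - 4 = -4)
p(b, t) = -4 + 2*b
16 + p(1/(-5), -11)*(18/(-33) + 80/(-38)) = 16 + (-4 + 2/(-5))*(18/(-33) + 80/(-38)) = 16 + (-4 + 2*(-⅕))*(18*(-1/33) + 80*(-1/38)) = 16 + (-4 - ⅖)*(-6/11 - 40/19) = 16 - 22/5*(-554/209) = 16 + 1108/95 = 2628/95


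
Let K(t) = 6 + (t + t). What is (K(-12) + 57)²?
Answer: 1521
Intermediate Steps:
K(t) = 6 + 2*t
(K(-12) + 57)² = ((6 + 2*(-12)) + 57)² = ((6 - 24) + 57)² = (-18 + 57)² = 39² = 1521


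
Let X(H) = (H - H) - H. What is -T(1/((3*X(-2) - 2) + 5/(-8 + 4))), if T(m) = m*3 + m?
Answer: -16/11 ≈ -1.4545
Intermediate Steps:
X(H) = -H (X(H) = 0 - H = -H)
T(m) = 4*m (T(m) = 3*m + m = 4*m)
-T(1/((3*X(-2) - 2) + 5/(-8 + 4))) = -4/((3*(-1*(-2)) - 2) + 5/(-8 + 4)) = -4/((3*2 - 2) + 5/(-4)) = -4/((6 - 2) + 5*(-¼)) = -4/(4 - 5/4) = -4/11/4 = -4*4/11 = -1*16/11 = -16/11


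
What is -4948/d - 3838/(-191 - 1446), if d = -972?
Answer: 2957603/397791 ≈ 7.4351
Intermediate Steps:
-4948/d - 3838/(-191 - 1446) = -4948/(-972) - 3838/(-191 - 1446) = -4948*(-1/972) - 3838/(-1637) = 1237/243 - 3838*(-1/1637) = 1237/243 + 3838/1637 = 2957603/397791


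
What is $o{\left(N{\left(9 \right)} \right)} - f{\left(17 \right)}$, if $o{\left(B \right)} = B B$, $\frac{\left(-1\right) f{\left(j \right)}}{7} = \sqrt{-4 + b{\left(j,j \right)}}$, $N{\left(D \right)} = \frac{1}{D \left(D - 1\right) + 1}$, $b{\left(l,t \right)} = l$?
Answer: $\frac{1}{5329} + 7 \sqrt{13} \approx 25.239$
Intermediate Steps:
$N{\left(D \right)} = \frac{1}{1 + D \left(-1 + D\right)}$ ($N{\left(D \right)} = \frac{1}{D \left(-1 + D\right) + 1} = \frac{1}{1 + D \left(-1 + D\right)}$)
$f{\left(j \right)} = - 7 \sqrt{-4 + j}$
$o{\left(B \right)} = B^{2}$
$o{\left(N{\left(9 \right)} \right)} - f{\left(17 \right)} = \left(\frac{1}{1 + 9^{2} - 9}\right)^{2} - - 7 \sqrt{-4 + 17} = \left(\frac{1}{1 + 81 - 9}\right)^{2} - - 7 \sqrt{13} = \left(\frac{1}{73}\right)^{2} + 7 \sqrt{13} = \frac{1}{5329} + 7 \sqrt{13}$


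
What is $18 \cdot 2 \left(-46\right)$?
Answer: $-1656$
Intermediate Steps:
$18 \cdot 2 \left(-46\right) = 36 \left(-46\right) = -1656$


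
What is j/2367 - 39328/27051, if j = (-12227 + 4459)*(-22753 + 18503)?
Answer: 297656208208/21343239 ≈ 13946.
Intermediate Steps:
j = 33014000 (j = -7768*(-4250) = 33014000)
j/2367 - 39328/27051 = 33014000/2367 - 39328/27051 = 297656208208/21343239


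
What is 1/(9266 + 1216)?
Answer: 1/10482 ≈ 9.5402e-5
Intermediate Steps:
1/(9266 + 1216) = 1/10482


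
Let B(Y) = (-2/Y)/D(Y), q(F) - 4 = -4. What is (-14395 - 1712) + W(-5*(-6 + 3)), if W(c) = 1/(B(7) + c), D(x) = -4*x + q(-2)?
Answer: -23693299/1471 ≈ -16107.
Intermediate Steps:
q(F) = 0 (q(F) = 4 - 4 = 0)
D(x) = -4*x (D(x) = -4*x + 0 = -4*x)
B(Y) = 1/(2*Y²) (B(Y) = (-2/Y)/((-4*Y)) = (-2/Y)*(-1/(4*Y)) = 1/(2*Y²))
W(c) = 1/(1/98 + c) (W(c) = 1/((½)/7² + c) = 1/((½)*(1/49) + c) = 1/(1/98 + c))
(-14395 - 1712) + W(-5*(-6 + 3)) = (-14395 - 1712) + 98/(1 + 98*(-5*(-6 + 3))) = -16107 + 98/(1 + 98*(-5*(-3))) = -16107 + 98/(1 + 98*15) = -16107 + 98/(1 + 1470) = -16107 + 98/1471 = -23693299/1471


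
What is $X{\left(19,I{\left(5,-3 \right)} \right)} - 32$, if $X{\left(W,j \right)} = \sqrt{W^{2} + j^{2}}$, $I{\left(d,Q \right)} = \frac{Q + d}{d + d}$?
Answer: $-32 + \frac{\sqrt{9026}}{5} \approx -12.999$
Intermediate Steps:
$I{\left(d,Q \right)} = \frac{Q + d}{2 d}$
$X{\left(19,I{\left(5,-3 \right)} \right)} - 32 = \sqrt{19^{2} + \left(\frac{-3 + 5}{2 \cdot 5}\right)^{2}} - 32 = \sqrt{361 + \left(\frac{1}{2} \cdot \frac{1}{5} \cdot 2\right)^{2}} - 32 = \sqrt{361 + \left(\frac{1}{5}\right)^{2}} - 32 = \sqrt{361 + \frac{1}{25}} - 32 = \sqrt{\frac{9026}{25}} - 32 = \frac{\sqrt{9026}}{5} - 32 = -32 + \frac{\sqrt{9026}}{5}$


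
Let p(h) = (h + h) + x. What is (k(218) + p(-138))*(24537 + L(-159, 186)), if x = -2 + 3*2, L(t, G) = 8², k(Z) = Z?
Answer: -1328454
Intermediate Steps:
L(t, G) = 64
x = 4 (x = -2 + 6 = 4)
p(h) = 4 + 2*h (p(h) = (h + h) + 4 = 2*h + 4 = 4 + 2*h)
(k(218) + p(-138))*(24537 + L(-159, 186)) = (218 + (4 + 2*(-138)))*(24537 + 64) = (218 + (4 - 276))*24601 = (218 - 272)*24601 = -54*24601 = -1328454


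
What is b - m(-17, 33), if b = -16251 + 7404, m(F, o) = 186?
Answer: -9033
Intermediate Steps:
b = -8847
b - m(-17, 33) = -8847 - 1*186 = -8847 - 186 = -9033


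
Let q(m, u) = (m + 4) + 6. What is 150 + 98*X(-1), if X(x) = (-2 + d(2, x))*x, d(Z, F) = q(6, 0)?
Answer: -1222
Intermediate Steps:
q(m, u) = 10 + m (q(m, u) = (4 + m) + 6 = 10 + m)
d(Z, F) = 16 (d(Z, F) = 10 + 6 = 16)
X(x) = 14*x (X(x) = (-2 + 16)*x = 14*x)
150 + 98*X(-1) = 150 + 98*(14*(-1)) = 150 + 98*(-14) = 150 - 1372 = -1222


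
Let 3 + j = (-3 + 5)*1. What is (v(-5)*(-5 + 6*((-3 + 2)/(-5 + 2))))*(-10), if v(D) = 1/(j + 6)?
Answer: 6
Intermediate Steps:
j = -1 (j = -3 + (-3 + 5)*1 = -3 + 2*1 = -3 + 2 = -1)
v(D) = 1/5 (v(D) = 1/(-1 + 6) = 1/5)
(v(-5)*(-5 + 6*((-3 + 2)/(-5 + 2))))*(-10) = ((-5 + 6*((-3 + 2)/(-5 + 2)))/5)*(-10) = ((-5 + 6*(-1/(-3)))/5)*(-10) = ((-5 + 6*(-1*(-1/3)))/5)*(-10) = ((-5 + 6*(1/3))/5)*(-10) = ((-5 + 2)/5)*(-10) = ((1/5)*(-3))*(-10) = -3/5*(-10) = 6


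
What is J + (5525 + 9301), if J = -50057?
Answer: -35231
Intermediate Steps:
J + (5525 + 9301) = -50057 + (5525 + 9301) = -50057 + 14826 = -35231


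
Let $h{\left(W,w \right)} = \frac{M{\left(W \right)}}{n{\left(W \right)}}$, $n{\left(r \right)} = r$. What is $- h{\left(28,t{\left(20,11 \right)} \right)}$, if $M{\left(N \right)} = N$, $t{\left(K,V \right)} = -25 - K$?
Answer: $-1$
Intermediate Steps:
$h{\left(W,w \right)} = 1$ ($h{\left(W,w \right)} = \frac{W}{W} = 1$)
$- h{\left(28,t{\left(20,11 \right)} \right)} = \left(-1\right) 1 = -1$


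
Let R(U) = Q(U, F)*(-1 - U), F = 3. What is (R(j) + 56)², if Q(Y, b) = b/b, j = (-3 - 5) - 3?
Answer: 4356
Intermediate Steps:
j = -11 (j = -8 - 3 = -11)
Q(Y, b) = 1
R(U) = -1 - U (R(U) = 1*(-1 - U) = -1 - U)
(R(j) + 56)² = ((-1 - 1*(-11)) + 56)² = ((-1 + 11) + 56)² = (10 + 56)² = 66² = 4356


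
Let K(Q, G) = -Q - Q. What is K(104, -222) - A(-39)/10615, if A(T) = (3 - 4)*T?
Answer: -2207959/10615 ≈ -208.00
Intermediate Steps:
A(T) = -T
K(Q, G) = -2*Q
K(104, -222) - A(-39)/10615 = -2*104 - (-1*(-39))/10615 = -208 - 39/10615 = -2207959/10615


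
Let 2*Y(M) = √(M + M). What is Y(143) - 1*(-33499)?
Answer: 33499 + √286/2 ≈ 33507.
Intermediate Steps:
Y(M) = √2*√M/2 (Y(M) = √(M + M)/2 = √(2*M)/2 = (√2*√M)/2 = √2*√M/2)
Y(143) - 1*(-33499) = √2*√143/2 - 1*(-33499) = √286/2 + 33499 = 33499 + √286/2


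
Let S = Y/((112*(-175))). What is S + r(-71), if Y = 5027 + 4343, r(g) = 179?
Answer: 349903/1960 ≈ 178.52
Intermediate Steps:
Y = 9370
S = -937/1960 (S = 9370/((112*(-175))) = 9370/(-19600) = 9370*(-1/19600) = -937/1960 ≈ -0.47806)
S + r(-71) = -937/1960 + 179 = 349903/1960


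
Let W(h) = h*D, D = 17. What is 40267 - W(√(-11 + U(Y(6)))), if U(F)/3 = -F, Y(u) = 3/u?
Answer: 40267 - 85*I*√2/2 ≈ 40267.0 - 60.104*I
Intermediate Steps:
U(F) = -3*F (U(F) = 3*(-F) = -3*F)
W(h) = 17*h (W(h) = h*17 = 17*h)
40267 - W(√(-11 + U(Y(6)))) = 40267 - 17*√(-11 - 9/6) = 40267 - 17*√(-11 - 3*½) = 40267 - 17*√(-11 - 3/2) = 40267 - 17*√(-25/2) = 40267 - 17*5*I*√2/2 = 40267 - 85*I*√2/2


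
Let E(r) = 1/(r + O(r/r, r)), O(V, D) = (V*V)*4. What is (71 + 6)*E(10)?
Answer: 11/2 ≈ 5.5000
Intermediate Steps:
O(V, D) = 4*V² (O(V, D) = V²*4 = 4*V²)
E(r) = 1/(4 + r) (E(r) = 1/(r + 4*(r/r)²) = 1/(r + 4*1²) = 1/(r + 4*1) = 1/(r + 4) = 1/(4 + r))
(71 + 6)*E(10) = (71 + 6)/(4 + 10) = 77/14 = 77*(1/14) = 11/2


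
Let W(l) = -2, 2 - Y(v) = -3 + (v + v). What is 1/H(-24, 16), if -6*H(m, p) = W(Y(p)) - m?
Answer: -3/11 ≈ -0.27273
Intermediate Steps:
Y(v) = 5 - 2*v (Y(v) = 2 - (-3 + (v + v)) = 2 - (-3 + 2*v) = 2 + (3 - 2*v) = 5 - 2*v)
H(m, p) = 1/3 + m/6 (H(m, p) = -(-2 - m)/6 = 1/3 + m/6)
1/H(-24, 16) = 1/(1/3 + (1/6)*(-24)) = 1/(1/3 - 4) = 1/(-11/3) = -3/11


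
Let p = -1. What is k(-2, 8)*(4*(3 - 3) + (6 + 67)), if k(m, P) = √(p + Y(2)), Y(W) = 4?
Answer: 73*√3 ≈ 126.44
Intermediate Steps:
k(m, P) = √3 (k(m, P) = √(-1 + 4) = √3)
k(-2, 8)*(4*(3 - 3) + (6 + 67)) = √3*(4*(3 - 3) + (6 + 67)) = √3*(4*0 + 73) = √3*(0 + 73) = √3*73 = 73*√3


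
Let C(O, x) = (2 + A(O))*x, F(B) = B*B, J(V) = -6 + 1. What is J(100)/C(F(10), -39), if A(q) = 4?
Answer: 5/234 ≈ 0.021368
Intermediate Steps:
J(V) = -5
F(B) = B²
C(O, x) = 6*x (C(O, x) = (2 + 4)*x = 6*x)
J(100)/C(F(10), -39) = -5/(6*(-39)) = -5/(-234) = -5*(-1/234) = 5/234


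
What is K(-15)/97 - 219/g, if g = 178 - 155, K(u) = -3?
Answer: -21312/2231 ≈ -9.5527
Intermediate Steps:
g = 23
K(-15)/97 - 219/g = -3/97 - 219/23 = -21312/2231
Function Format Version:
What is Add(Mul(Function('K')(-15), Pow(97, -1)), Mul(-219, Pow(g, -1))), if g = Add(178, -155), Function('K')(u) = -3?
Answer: Rational(-21312, 2231) ≈ -9.5527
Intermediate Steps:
g = 23
Add(Mul(Function('K')(-15), Pow(97, -1)), Mul(-219, Pow(g, -1))) = Add(Mul(-3, Pow(97, -1)), Mul(-219, Pow(23, -1))) = Add(Mul(-3, Rational(1, 97)), Mul(-219, Rational(1, 23))) = Add(Rational(-3, 97), Rational(-219, 23)) = Rational(-21312, 2231)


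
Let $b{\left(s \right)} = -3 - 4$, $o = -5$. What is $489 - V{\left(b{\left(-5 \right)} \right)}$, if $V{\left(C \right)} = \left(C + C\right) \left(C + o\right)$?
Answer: $321$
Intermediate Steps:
$b{\left(s \right)} = -7$
$V{\left(C \right)} = 2 C \left(-5 + C\right)$ ($V{\left(C \right)} = \left(C + C\right) \left(C - 5\right) = 2 C \left(-5 + C\right)$)
$489 - V{\left(b{\left(-5 \right)} \right)} = 489 - 2 \left(-7\right) \left(-5 - 7\right) = 489 - 2 \left(-7\right) \left(-12\right) = 489 - 168 = 321$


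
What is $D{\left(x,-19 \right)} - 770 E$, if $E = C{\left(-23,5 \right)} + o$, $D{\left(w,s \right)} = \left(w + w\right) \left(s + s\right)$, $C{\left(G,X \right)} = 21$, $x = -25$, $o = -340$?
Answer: $247530$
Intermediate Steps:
$D{\left(w,s \right)} = 4 s w$ ($D{\left(w,s \right)} = 2 w 2 s = 4 s w$)
$E = -319$ ($E = 21 - 340 = -319$)
$D{\left(x,-19 \right)} - 770 E = 4 \left(-19\right) \left(-25\right) - -245630 = 1900 + 245630 = 247530$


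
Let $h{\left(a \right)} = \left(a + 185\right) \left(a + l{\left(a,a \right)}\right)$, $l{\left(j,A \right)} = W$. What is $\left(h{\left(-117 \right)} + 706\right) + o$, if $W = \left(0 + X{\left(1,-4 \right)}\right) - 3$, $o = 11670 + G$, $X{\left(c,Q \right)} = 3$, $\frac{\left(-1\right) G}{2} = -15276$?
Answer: $34972$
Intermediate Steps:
$G = 30552$ ($G = \left(-2\right) \left(-15276\right) = 30552$)
$o = 42222$ ($o = 11670 + 30552 = 42222$)
$W = 0$ ($W = \left(0 + 3\right) - 3 = 3 - 3 = 0$)
$l{\left(j,A \right)} = 0$
$h{\left(a \right)} = a \left(185 + a\right)$ ($h{\left(a \right)} = \left(a + 185\right) \left(a + 0\right) = \left(185 + a\right) a = a \left(185 + a\right)$)
$\left(h{\left(-117 \right)} + 706\right) + o = \left(- 117 \left(185 - 117\right) + 706\right) + 42222 = \left(\left(-117\right) 68 + 706\right) + 42222 = \left(-7956 + 706\right) + 42222 = -7250 + 42222 = 34972$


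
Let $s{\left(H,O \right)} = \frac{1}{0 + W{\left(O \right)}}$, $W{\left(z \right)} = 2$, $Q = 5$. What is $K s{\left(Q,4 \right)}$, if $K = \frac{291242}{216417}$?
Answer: $\frac{145621}{216417} \approx 0.67287$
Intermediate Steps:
$K = \frac{291242}{216417}$ ($K = 291242 \cdot \frac{1}{216417} = \frac{291242}{216417} \approx 1.3457$)
$s{\left(H,O \right)} = \frac{1}{2}$ ($s{\left(H,O \right)} = \frac{1}{0 + 2} = \frac{1}{2}$)
$K s{\left(Q,4 \right)} = \frac{291242}{216417} \cdot \frac{1}{2} = \frac{145621}{216417}$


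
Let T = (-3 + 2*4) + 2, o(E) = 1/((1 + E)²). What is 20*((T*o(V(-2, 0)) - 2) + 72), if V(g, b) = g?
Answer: 1540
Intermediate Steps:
o(E) = (1 + E)⁻²
T = 7 (T = (-3 + 8) + 2 = 5 + 2 = 7)
20*((T*o(V(-2, 0)) - 2) + 72) = 20*((7/(1 - 2)² - 2) + 72) = 20*((7/(-1)² - 2) + 72) = 20*((7*1 - 2) + 72) = 20*((7 - 2) + 72) = 20*(5 + 72) = 20*77 = 1540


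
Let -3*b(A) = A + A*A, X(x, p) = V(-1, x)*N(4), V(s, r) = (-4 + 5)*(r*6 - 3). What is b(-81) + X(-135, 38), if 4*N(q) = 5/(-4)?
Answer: -30495/16 ≈ -1905.9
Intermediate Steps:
V(s, r) = -3 + 6*r (V(s, r) = 1*(6*r - 3) = 1*(-3 + 6*r) = -3 + 6*r)
N(q) = -5/16 (N(q) = (5/(-4))/4 = (5*(-¼))/4 = (¼)*(-5/4) = -5/16)
X(x, p) = 15/16 - 15*x/8 (X(x, p) = (-3 + 6*x)*(-5/16) = 15/16 - 15*x/8)
b(A) = -A/3 - A²/3 (b(A) = -(A + A*A)/3 = -(A + A²)/3 = -A/3 - A²/3)
b(-81) + X(-135, 38) = -⅓*(-81)*(1 - 81) + (15/16 - 15/8*(-135)) = -⅓*(-81)*(-80) + (15/16 + 2025/8) = -2160 + 4065/16 = -30495/16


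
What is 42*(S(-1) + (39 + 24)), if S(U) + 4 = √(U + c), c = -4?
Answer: 2478 + 42*I*√5 ≈ 2478.0 + 93.915*I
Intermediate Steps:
S(U) = -4 + √(-4 + U) (S(U) = -4 + √(U - 4) = -4 + √(-4 + U))
42*(S(-1) + (39 + 24)) = 42*((-4 + √(-4 - 1)) + (39 + 24)) = 42*((-4 + √(-5)) + 63) = 42*((-4 + I*√5) + 63) = 42*(59 + I*√5) = 2478 + 42*I*√5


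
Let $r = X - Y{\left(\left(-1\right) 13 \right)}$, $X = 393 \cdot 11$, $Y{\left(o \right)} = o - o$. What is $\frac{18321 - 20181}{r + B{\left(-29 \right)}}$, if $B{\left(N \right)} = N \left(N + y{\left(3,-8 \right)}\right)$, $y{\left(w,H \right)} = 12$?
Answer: $- \frac{465}{1204} \approx -0.38621$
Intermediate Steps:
$Y{\left(o \right)} = 0$
$B{\left(N \right)} = N \left(12 + N\right)$ ($B{\left(N \right)} = N \left(N + 12\right) = N \left(12 + N\right)$)
$X = 4323$
$r = 4323$ ($r = 4323 - 0 = 4323 + 0 = 4323$)
$\frac{18321 - 20181}{r + B{\left(-29 \right)}} = \frac{18321 - 20181}{4323 - 29 \left(12 - 29\right)} = - \frac{1860}{4323 - -493} = - \frac{1860}{4323 + 493} = - \frac{1860}{4816} = \left(-1860\right) \frac{1}{4816} = - \frac{465}{1204}$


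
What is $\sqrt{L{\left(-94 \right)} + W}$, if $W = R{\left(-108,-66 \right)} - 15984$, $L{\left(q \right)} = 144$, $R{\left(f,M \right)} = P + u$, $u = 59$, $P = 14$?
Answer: $i \sqrt{15767} \approx 125.57 i$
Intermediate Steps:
$R{\left(f,M \right)} = 73$ ($R{\left(f,M \right)} = 14 + 59 = 73$)
$W = -15911$ ($W = 73 - 15984 = -15911$)
$\sqrt{L{\left(-94 \right)} + W} = \sqrt{144 - 15911} = \sqrt{-15767} = i \sqrt{15767}$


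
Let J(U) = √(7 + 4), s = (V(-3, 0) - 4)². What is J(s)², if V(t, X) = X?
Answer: 11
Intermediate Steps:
s = 16 (s = (0 - 4)² = (-4)² = 16)
J(U) = √11
J(s)² = (√11)² = 11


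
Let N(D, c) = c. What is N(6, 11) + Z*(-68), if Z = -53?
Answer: 3615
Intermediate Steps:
N(6, 11) + Z*(-68) = 11 - 53*(-68) = 11 + 3604 = 3615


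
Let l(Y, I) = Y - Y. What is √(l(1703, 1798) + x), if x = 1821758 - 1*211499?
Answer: √1610259 ≈ 1269.0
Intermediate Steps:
x = 1610259 (x = 1821758 - 211499 = 1610259)
l(Y, I) = 0
√(l(1703, 1798) + x) = √(0 + 1610259) = √1610259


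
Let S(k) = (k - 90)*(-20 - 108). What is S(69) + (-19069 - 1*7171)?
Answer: -23552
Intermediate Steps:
S(k) = 11520 - 128*k (S(k) = (-90 + k)*(-128) = 11520 - 128*k)
S(69) + (-19069 - 1*7171) = (11520 - 128*69) + (-19069 - 1*7171) = (11520 - 8832) + (-19069 - 7171) = 2688 - 26240 = -23552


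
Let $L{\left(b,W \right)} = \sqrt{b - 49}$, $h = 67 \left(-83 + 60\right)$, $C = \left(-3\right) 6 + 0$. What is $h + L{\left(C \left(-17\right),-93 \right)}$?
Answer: $-1541 + \sqrt{257} \approx -1525.0$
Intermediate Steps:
$C = -18$ ($C = -18 + 0 = -18$)
$h = -1541$ ($h = 67 \left(-23\right) = -1541$)
$L{\left(b,W \right)} = \sqrt{-49 + b}$
$h + L{\left(C \left(-17\right),-93 \right)} = -1541 + \sqrt{-49 - -306} = -1541 + \sqrt{-49 + 306} = -1541 + \sqrt{257}$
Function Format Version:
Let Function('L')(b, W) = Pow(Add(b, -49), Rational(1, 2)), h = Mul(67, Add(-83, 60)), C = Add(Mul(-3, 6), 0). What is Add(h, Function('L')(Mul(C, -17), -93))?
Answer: Add(-1541, Pow(257, Rational(1, 2))) ≈ -1525.0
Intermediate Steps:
C = -18 (C = Add(-18, 0) = -18)
h = -1541 (h = Mul(67, -23) = -1541)
Function('L')(b, W) = Pow(Add(-49, b), Rational(1, 2))
Add(h, Function('L')(Mul(C, -17), -93)) = Add(-1541, Pow(Add(-49, Mul(-18, -17)), Rational(1, 2))) = Add(-1541, Pow(Add(-49, 306), Rational(1, 2))) = Add(-1541, Pow(257, Rational(1, 2)))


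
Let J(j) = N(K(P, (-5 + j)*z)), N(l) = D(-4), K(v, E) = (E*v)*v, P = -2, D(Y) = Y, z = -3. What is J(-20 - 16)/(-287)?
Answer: 4/287 ≈ 0.013937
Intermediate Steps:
K(v, E) = E*v²
N(l) = -4
J(j) = -4
J(-20 - 16)/(-287) = -4/(-287) = -4*(-1/287) = 4/287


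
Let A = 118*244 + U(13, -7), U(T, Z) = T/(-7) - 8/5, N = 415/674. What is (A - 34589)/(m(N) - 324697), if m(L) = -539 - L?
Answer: 136832784/7672331765 ≈ 0.017835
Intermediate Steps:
N = 415/674 (N = 415*(1/674) = 415/674 ≈ 0.61573)
U(T, Z) = -8/5 - T/7 (U(T, Z) = T*(-⅐) - 8*⅕ = -T/7 - 8/5 = -8/5 - T/7)
A = 1007599/35 (A = 118*244 + (-8/5 - ⅐*13) = 28792 + (-8/5 - 13/7) = 28792 - 121/35 = 1007599/35 ≈ 28789.)
(A - 34589)/(m(N) - 324697) = (1007599/35 - 34589)/((-539 - 1*415/674) - 324697) = -203016/(35*((-539 - 415/674) - 324697)) = -203016/(35*(-363701/674 - 324697)) = -203016/(35*(-219209479/674)) = -203016/35*(-674/219209479) = 136832784/7672331765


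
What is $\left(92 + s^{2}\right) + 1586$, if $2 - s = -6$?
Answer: $1742$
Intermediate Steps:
$s = 8$ ($s = 2 - -6 = 2 + 6 = 8$)
$\left(92 + s^{2}\right) + 1586 = \left(92 + 8^{2}\right) + 1586 = \left(92 + 64\right) + 1586 = 156 + 1586 = 1742$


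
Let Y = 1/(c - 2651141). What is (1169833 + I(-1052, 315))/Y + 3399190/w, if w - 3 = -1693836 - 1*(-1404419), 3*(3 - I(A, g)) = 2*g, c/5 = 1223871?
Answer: 15865023390961269/3911 ≈ 4.0565e+12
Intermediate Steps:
c = 6119355 (c = 5*1223871 = 6119355)
I(A, g) = 3 - 2*g/3
Y = 1/3468214 (Y = 1/(6119355 - 2651141) = 1/3468214 ≈ 2.8833e-7)
w = -289414 (w = 3 + (-1693836 - 1*(-1404419)) = 3 + (-1693836 + 1404419) = 3 - 289417 = -289414)
(1169833 + I(-1052, 315))/Y + 3399190/w = (1169833 + (3 - ⅔*315))/(1/3468214) + 3399190/(-289414) = (1169833 + (3 - 210))*3468214 + 3399190*(-1/289414) = (1169833 - 207)*3468214 - 45935/3911 = 1169626*3468214 - 45935/3911 = 4056513267964 - 45935/3911 = 15865023390961269/3911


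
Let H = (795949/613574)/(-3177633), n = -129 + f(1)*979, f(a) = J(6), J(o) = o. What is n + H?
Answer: 11201101128718841/1949712990342 ≈ 5745.0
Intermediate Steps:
f(a) = 6
n = 5745 (n = -129 + 6*979 = -129 + 5874 = 5745)
H = -795949/1949712990342 (H = (795949*(1/613574))*(-1/3177633) = (795949/613574)*(-1/3177633) = -795949/1949712990342 ≈ -4.0824e-7)
n + H = 5745 - 795949/1949712990342 = 11201101128718841/1949712990342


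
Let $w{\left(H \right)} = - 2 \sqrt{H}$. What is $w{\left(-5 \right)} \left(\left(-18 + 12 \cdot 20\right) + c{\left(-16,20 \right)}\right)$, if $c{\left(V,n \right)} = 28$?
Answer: $- 500 i \sqrt{5} \approx - 1118.0 i$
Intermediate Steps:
$w{\left(-5 \right)} \left(\left(-18 + 12 \cdot 20\right) + c{\left(-16,20 \right)}\right) = - 2 \sqrt{-5} \left(\left(-18 + 12 \cdot 20\right) + 28\right) = - 2 i \sqrt{5} \left(\left(-18 + 240\right) + 28\right) = - 2 i \sqrt{5} \left(222 + 28\right) = - 2 i \sqrt{5} \cdot 250 = - 500 i \sqrt{5}$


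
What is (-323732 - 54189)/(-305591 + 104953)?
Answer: 377921/200638 ≈ 1.8836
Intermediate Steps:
(-323732 - 54189)/(-305591 + 104953) = -377921/(-200638) = -377921*(-1/200638) = 377921/200638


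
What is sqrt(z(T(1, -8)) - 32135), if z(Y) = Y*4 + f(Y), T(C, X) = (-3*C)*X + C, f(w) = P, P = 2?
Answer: I*sqrt(32033) ≈ 178.98*I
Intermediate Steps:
f(w) = 2
T(C, X) = C - 3*C*X (T(C, X) = -3*C*X + C = C - 3*C*X)
z(Y) = 2 + 4*Y (z(Y) = Y*4 + 2 = 4*Y + 2 = 2 + 4*Y)
sqrt(z(T(1, -8)) - 32135) = sqrt((2 + 4*(1*(1 - 3*(-8)))) - 32135) = sqrt((2 + 4*(1*(1 + 24))) - 32135) = sqrt((2 + 4*(1*25)) - 32135) = sqrt((2 + 4*25) - 32135) = sqrt((2 + 100) - 32135) = sqrt(102 - 32135) = sqrt(-32033) = I*sqrt(32033)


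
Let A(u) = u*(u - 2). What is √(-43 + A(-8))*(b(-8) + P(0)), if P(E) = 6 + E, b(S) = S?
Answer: -2*√37 ≈ -12.166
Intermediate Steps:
A(u) = u*(-2 + u)
√(-43 + A(-8))*(b(-8) + P(0)) = √(-43 - 8*(-2 - 8))*(-8 + (6 + 0)) = √(-43 - 8*(-10))*(-8 + 6) = √(-43 + 80)*(-2) = √37*(-2) = -2*√37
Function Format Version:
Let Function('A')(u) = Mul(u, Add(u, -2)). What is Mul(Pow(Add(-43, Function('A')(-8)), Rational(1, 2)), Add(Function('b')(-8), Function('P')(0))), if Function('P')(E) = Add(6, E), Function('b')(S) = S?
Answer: Mul(-2, Pow(37, Rational(1, 2))) ≈ -12.166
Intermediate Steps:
Function('A')(u) = Mul(u, Add(-2, u))
Mul(Pow(Add(-43, Function('A')(-8)), Rational(1, 2)), Add(Function('b')(-8), Function('P')(0))) = Mul(Pow(Add(-43, Mul(-8, Add(-2, -8))), Rational(1, 2)), Add(-8, Add(6, 0))) = Mul(Pow(Add(-43, Mul(-8, -10)), Rational(1, 2)), Add(-8, 6)) = Mul(Pow(Add(-43, 80), Rational(1, 2)), -2) = Mul(Pow(37, Rational(1, 2)), -2) = Mul(-2, Pow(37, Rational(1, 2)))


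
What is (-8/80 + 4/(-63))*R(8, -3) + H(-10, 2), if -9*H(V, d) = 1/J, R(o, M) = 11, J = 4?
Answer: -767/420 ≈ -1.8262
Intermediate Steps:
H(V, d) = -1/36 (H(V, d) = -⅑/4 = -⅑*¼ = -1/36)
(-8/80 + 4/(-63))*R(8, -3) + H(-10, 2) = (-8/80 + 4/(-63))*11 - 1/36 = (-8*1/80 + 4*(-1/63))*11 - 1/36 = (-⅒ - 4/63)*11 - 1/36 = -103/630*11 - 1/36 = -1133/630 - 1/36 = -767/420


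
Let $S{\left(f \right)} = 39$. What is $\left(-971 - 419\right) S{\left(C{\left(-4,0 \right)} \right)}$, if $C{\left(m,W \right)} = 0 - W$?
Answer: $-54210$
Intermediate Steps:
$C{\left(m,W \right)} = - W$
$\left(-971 - 419\right) S{\left(C{\left(-4,0 \right)} \right)} = \left(-971 - 419\right) 39 = \left(-1390\right) 39 = -54210$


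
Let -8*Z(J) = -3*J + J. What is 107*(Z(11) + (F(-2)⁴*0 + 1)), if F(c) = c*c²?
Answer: 1605/4 ≈ 401.25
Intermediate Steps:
F(c) = c³
Z(J) = J/4 (Z(J) = -(-3*J + J)/8 = -(-1)*J/4 = J/4)
107*(Z(11) + (F(-2)⁴*0 + 1)) = 107*((¼)*11 + (((-2)³)⁴*0 + 1)) = 107*(11/4 + ((-8)⁴*0 + 1)) = 107*(11/4 + (4096*0 + 1)) = 107*(11/4 + (0 + 1)) = 107*(11/4 + 1) = 107*(15/4) = 1605/4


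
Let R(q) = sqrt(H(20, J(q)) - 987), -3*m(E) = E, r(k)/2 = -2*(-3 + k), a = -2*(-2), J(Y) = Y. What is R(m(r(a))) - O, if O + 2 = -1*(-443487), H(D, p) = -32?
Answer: -443485 + I*sqrt(1019) ≈ -4.4349e+5 + 31.922*I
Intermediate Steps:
a = 4
r(k) = 12 - 4*k (r(k) = 2*(-2*(-3 + k)) = 2*(6 - 2*k) = 12 - 4*k)
m(E) = -E/3
R(q) = I*sqrt(1019) (R(q) = sqrt(-32 - 987) = sqrt(-1019) = I*sqrt(1019))
O = 443485 (O = -2 - 1*(-443487) = -2 + 443487 = 443485)
R(m(r(a))) - O = I*sqrt(1019) - 1*443485 = I*sqrt(1019) - 443485 = -443485 + I*sqrt(1019)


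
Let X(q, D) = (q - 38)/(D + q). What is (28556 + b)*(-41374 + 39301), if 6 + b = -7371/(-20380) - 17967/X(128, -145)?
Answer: -1349567228837/20380 ≈ -6.6220e+7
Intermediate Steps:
X(q, D) = (-38 + q)/(D + q)
b = 207150167/61140 (b = -6 + (-7371/(-20380) - 17967*(-145 + 128)/(-38 + 128)) = -6 + (-7371*(-1/20380) - 17967/(90/(-17))) = -6 + (7371/20380 - 17967/((-1/17*90))) = -6 + (7371/20380 - 17967/(-90/17)) = -6 + (7371/20380 - 17967*(-17/90)) = -6 + (7371/20380 + 101813/30) = -6 + 207517007/61140 = 207150167/61140 ≈ 3388.1)
(28556 + b)*(-41374 + 39301) = (28556 + 207150167/61140)*(-41374 + 39301) = (1953064007/61140)*(-2073) = -1349567228837/20380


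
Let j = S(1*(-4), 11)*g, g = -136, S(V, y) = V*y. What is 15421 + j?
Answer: 21405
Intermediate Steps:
j = 5984 (j = ((1*(-4))*11)*(-136) = -4*11*(-136) = -44*(-136) = 5984)
15421 + j = 15421 + 5984 = 21405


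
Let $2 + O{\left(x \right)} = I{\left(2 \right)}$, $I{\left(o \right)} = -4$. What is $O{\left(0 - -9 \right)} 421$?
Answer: $-2526$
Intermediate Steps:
$O{\left(x \right)} = -6$ ($O{\left(x \right)} = -2 - 4 = -6$)
$O{\left(0 - -9 \right)} 421 = \left(-6\right) 421 = -2526$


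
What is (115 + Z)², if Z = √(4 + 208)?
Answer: 13437 + 460*√53 ≈ 16786.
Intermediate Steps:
Z = 2*√53 (Z = √212 = 2*√53 ≈ 14.560)
(115 + Z)² = (115 + 2*√53)²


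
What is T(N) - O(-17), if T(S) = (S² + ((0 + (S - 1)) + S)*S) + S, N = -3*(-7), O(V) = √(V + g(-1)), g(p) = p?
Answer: 1323 - 3*I*√2 ≈ 1323.0 - 4.2426*I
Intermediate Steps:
O(V) = √(-1 + V) (O(V) = √(V - 1) = √(-1 + V))
N = 21
T(S) = S + S² + S*(-1 + 2*S) (T(S) = (S² + ((0 + (-1 + S)) + S)*S) + S = (S² + ((-1 + S) + S)*S) + S = (S² + (-1 + 2*S)*S) + S = (S² + S*(-1 + 2*S)) + S = S + S² + S*(-1 + 2*S))
T(N) - O(-17) = 3*21² - √(-1 - 17) = 3*441 - √(-18) = 1323 - 3*I*√2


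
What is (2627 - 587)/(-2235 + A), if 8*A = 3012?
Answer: -1360/1239 ≈ -1.0977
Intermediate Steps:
A = 753/2 (A = (1/8)*3012 = 753/2 ≈ 376.50)
(2627 - 587)/(-2235 + A) = (2627 - 587)/(-2235 + 753/2) = 2040/(-3717/2) = 2040*(-2/3717) = -1360/1239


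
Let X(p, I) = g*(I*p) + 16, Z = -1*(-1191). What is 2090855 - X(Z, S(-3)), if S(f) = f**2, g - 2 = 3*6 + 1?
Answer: 1865740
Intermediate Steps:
Z = 1191
g = 21 (g = 2 + (3*6 + 1) = 2 + (18 + 1) = 2 + 19 = 21)
X(p, I) = 16 + 21*I*p (X(p, I) = 21*(I*p) + 16 = 21*I*p + 16 = 16 + 21*I*p)
2090855 - X(Z, S(-3)) = 2090855 - (16 + 21*(-3)**2*1191) = 2090855 - (16 + 21*9*1191) = 2090855 - (16 + 225099) = 2090855 - 1*225115 = 2090855 - 225115 = 1865740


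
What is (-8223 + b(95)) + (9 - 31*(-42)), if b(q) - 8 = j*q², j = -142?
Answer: -1288454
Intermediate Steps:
b(q) = 8 - 142*q²
(-8223 + b(95)) + (9 - 31*(-42)) = (-8223 + (8 - 142*95²)) + (9 - 31*(-42)) = (-8223 + (8 - 142*9025)) + (9 + 1302) = (-8223 + (8 - 1281550)) + 1311 = (-8223 - 1281542) + 1311 = -1289765 + 1311 = -1288454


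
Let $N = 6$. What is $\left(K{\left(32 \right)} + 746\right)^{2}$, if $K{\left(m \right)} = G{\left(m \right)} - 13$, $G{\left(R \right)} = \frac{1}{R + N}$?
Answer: $\frac{775901025}{1444} \approx 5.3733 \cdot 10^{5}$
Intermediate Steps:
$G{\left(R \right)} = \frac{1}{6 + R}$ ($G{\left(R \right)} = \frac{1}{R + 6} = \frac{1}{6 + R}$)
$K{\left(m \right)} = -13 + \frac{1}{6 + m}$ ($K{\left(m \right)} = \frac{1}{6 + m} - 13 = -13 + \frac{1}{6 + m}$)
$\left(K{\left(32 \right)} + 746\right)^{2} = \left(\frac{-77 - 416}{6 + 32} + 746\right)^{2} = \left(\frac{-77 - 416}{38} + 746\right)^{2} = \left(\frac{1}{38} \left(-493\right) + 746\right)^{2} = \left(- \frac{493}{38} + 746\right)^{2} = \left(\frac{27855}{38}\right)^{2} = \frac{775901025}{1444}$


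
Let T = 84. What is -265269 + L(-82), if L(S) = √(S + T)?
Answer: -265269 + √2 ≈ -2.6527e+5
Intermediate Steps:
L(S) = √(84 + S) (L(S) = √(S + 84) = √(84 + S))
-265269 + L(-82) = -265269 + √(84 - 82) = -265269 + √2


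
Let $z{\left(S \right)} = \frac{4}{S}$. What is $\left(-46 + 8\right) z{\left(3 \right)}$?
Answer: $- \frac{152}{3} \approx -50.667$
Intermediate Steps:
$\left(-46 + 8\right) z{\left(3 \right)} = \left(-46 + 8\right) \frac{4}{3} = - 38 \cdot 4 \cdot \frac{1}{3} = \left(-38\right) \frac{4}{3} = - \frac{152}{3}$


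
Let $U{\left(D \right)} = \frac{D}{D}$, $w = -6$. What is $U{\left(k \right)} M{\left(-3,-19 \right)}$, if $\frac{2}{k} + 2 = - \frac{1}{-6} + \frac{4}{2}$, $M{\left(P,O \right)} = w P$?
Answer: $18$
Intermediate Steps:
$M{\left(P,O \right)} = - 6 P$
$k = 12$ ($k = \frac{2}{-2 + \left(- \frac{1}{-6} + \frac{4}{2}\right)} = \frac{2}{-2 + \left(\left(-1\right) \left(- \frac{1}{6}\right) + 4 \cdot \frac{1}{2}\right)} = \frac{2}{-2 + \left(\frac{1}{6} + 2\right)} = \frac{2}{-2 + \frac{13}{6}} = 2 \frac{1}{\frac{1}{6}} = 2 \cdot 6 = 12$)
$U{\left(D \right)} = 1$
$U{\left(k \right)} M{\left(-3,-19 \right)} = 1 \left(\left(-6\right) \left(-3\right)\right) = 1 \cdot 18 = 18$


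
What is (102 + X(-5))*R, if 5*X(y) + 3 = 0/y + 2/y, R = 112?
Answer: 283696/25 ≈ 11348.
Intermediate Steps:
X(y) = -⅗ + 2/(5*y) (X(y) = -⅗ + (0/y + 2/y)/5 = -⅗ + (0 + 2/y)/5 = -⅗ + (2/y)/5 = -⅗ + 2/(5*y))
(102 + X(-5))*R = (102 + (⅕)*(2 - 3*(-5))/(-5))*112 = (102 + (⅕)*(-⅕)*(2 + 15))*112 = (102 + (⅕)*(-⅕)*17)*112 = (102 - 17/25)*112 = (2533/25)*112 = 283696/25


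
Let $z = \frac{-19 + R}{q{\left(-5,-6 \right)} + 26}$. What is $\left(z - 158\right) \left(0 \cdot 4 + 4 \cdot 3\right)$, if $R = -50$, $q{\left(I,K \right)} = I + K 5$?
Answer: $-1804$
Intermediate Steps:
$q{\left(I,K \right)} = I + 5 K$
$z = \frac{23}{3}$ ($z = \frac{-19 - 50}{\left(-5 + 5 \left(-6\right)\right) + 26} = - \frac{69}{\left(-5 - 30\right) + 26} = - \frac{69}{-35 + 26} = - \frac{69}{-9} = \left(-69\right) \left(- \frac{1}{9}\right) = \frac{23}{3} \approx 7.6667$)
$\left(z - 158\right) \left(0 \cdot 4 + 4 \cdot 3\right) = \left(\frac{23}{3} - 158\right) \left(0 \cdot 4 + 4 \cdot 3\right) = - \frac{451 \left(0 + 12\right)}{3} = \left(- \frac{451}{3}\right) 12 = -1804$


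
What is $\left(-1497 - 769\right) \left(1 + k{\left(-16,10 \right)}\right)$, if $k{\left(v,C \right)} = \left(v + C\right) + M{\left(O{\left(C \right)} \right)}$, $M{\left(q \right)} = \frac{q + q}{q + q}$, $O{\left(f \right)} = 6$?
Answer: $9064$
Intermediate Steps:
$M{\left(q \right)} = 1$ ($M{\left(q \right)} = \frac{2 q}{2 q} = 2 q \frac{1}{2 q} = 1$)
$k{\left(v,C \right)} = 1 + C + v$ ($k{\left(v,C \right)} = \left(v + C\right) + 1 = \left(C + v\right) + 1 = 1 + C + v$)
$\left(-1497 - 769\right) \left(1 + k{\left(-16,10 \right)}\right) = \left(-1497 - 769\right) \left(1 + \left(1 + 10 - 16\right)\right) = - 2266 \left(1 - 5\right) = \left(-2266\right) \left(-4\right) = 9064$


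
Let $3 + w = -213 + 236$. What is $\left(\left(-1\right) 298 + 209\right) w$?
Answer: $-1780$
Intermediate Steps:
$w = 20$ ($w = -3 + \left(-213 + 236\right) = -3 + 23 = 20$)
$\left(\left(-1\right) 298 + 209\right) w = \left(\left(-1\right) 298 + 209\right) 20 = \left(-298 + 209\right) 20 = \left(-89\right) 20 = -1780$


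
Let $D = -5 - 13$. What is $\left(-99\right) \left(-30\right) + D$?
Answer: $2952$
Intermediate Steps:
$D = -18$
$\left(-99\right) \left(-30\right) + D = \left(-99\right) \left(-30\right) - 18 = 2970 - 18 = 2952$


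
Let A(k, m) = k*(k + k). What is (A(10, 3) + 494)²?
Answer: 481636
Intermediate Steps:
A(k, m) = 2*k² (A(k, m) = k*(2*k) = 2*k²)
(A(10, 3) + 494)² = (2*10² + 494)² = (2*100 + 494)² = (200 + 494)² = 694² = 481636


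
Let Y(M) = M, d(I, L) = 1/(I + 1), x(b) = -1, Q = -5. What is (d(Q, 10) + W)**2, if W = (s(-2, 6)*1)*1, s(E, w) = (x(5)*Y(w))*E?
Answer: 2209/16 ≈ 138.06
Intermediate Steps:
d(I, L) = 1/(1 + I)
s(E, w) = -E*w (s(E, w) = (-w)*E = -E*w)
W = 12 (W = (-1*(-2)*6*1)*1 = (12*1)*1 = 12*1 = 12)
(d(Q, 10) + W)**2 = (1/(1 - 5) + 12)**2 = (1/(-4) + 12)**2 = (-1/4 + 12)**2 = (47/4)**2 = 2209/16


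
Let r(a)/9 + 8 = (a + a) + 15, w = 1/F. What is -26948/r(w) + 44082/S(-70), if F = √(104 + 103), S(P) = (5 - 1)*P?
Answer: -830881619/1419460 + 53896*√23/30417 ≈ -576.85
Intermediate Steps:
S(P) = 4*P
F = 3*√23 (F = √207 = 3*√23 ≈ 14.387)
w = √23/69 (w = 1/(3*√23) = √23/69 ≈ 0.069505)
r(a) = 63 + 18*a (r(a) = -72 + 9*((a + a) + 15) = -72 + 9*(2*a + 15) = -72 + 9*(15 + 2*a) = -72 + (135 + 18*a) = 63 + 18*a)
-26948/r(w) + 44082/S(-70) = -26948/(63 + 18*(√23/69)) + 44082/((4*(-70))) = -26948/(63 + 6*√23/23) + 44082/(-280) = -26948/(63 + 6*√23/23) + 44082*(-1/280) = -26948/(63 + 6*√23/23) - 22041/140 = -22041/140 - 26948/(63 + 6*√23/23)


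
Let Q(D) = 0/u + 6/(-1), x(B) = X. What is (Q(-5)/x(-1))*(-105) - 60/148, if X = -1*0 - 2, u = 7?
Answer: -11670/37 ≈ -315.41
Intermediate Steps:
X = -2 (X = 0 - 2 = -2)
x(B) = -2
Q(D) = -6 (Q(D) = 0/7 + 6/(-1) = 0*(1/7) + 6*(-1) = 0 - 6 = -6)
(Q(-5)/x(-1))*(-105) - 60/148 = -6/(-2)*(-105) - 60/148 = -6*(-1/2)*(-105) - 60*1/148 = 3*(-105) - 15/37 = -315 - 15/37 = -11670/37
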